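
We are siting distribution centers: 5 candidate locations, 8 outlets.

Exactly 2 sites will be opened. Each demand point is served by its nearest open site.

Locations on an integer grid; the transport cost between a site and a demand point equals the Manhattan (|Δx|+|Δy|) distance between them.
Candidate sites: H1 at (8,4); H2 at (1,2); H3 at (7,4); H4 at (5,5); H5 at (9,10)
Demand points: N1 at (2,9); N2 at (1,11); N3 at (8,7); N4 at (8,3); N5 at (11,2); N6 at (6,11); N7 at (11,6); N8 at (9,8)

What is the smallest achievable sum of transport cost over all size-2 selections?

Open {H1, H5}.
  N1→H5 8, N2→H5 9, N3→H1 3, N4→H1 1, N5→H1 5, N6→H5 4, N7→H1 5, N8→H5 2  ⇒ total 37.
Compare {H3, H5}: total 41.
Compare {H1, H4}: total 43.
No size-2 selection does better; minimum is 37.

37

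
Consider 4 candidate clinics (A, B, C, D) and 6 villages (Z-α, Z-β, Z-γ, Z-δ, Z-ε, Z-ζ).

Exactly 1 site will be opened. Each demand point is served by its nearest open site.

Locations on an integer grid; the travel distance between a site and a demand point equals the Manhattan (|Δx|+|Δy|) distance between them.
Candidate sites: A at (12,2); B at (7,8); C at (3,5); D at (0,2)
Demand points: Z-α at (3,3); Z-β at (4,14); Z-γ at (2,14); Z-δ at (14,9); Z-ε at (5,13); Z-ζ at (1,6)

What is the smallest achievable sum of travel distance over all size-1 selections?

Open {C}.
  Z-α→C 2, Z-β→C 10, Z-γ→C 10, Z-δ→C 15, Z-ε→C 10, Z-ζ→C 3  ⇒ total 50.
Compare {B}: total 52.
Compare {D}: total 76.
No size-1 selection does better; minimum is 50.

50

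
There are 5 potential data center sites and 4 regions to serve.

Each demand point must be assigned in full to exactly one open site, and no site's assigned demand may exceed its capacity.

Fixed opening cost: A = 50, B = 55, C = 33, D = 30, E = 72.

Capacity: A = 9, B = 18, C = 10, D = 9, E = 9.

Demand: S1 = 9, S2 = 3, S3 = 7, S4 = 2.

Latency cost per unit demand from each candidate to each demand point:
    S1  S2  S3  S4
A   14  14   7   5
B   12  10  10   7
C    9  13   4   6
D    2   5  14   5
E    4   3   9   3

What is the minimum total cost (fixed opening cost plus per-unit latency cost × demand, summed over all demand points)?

Open {C, D, E}; cheapest assignment that respects the capacities:
  C (cap 10, load 7): S3 — cost 7×4 = 28
  D (cap 9, load 9): S1 — cost 9×2 = 18
  E (cap 9, load 5): S2, S4 — cost 3×3 + 2×3 = 15
  Shipping 61, fixed 135 → total 196.
  Any other capacity-feasible assignment to {C, D, E} ships for at least 61.
Compare {B, C, D}: its best feasible assignment gives total 206.
Compare {A, C, D}: its best feasible assignment gives total 208.
Every other set of open sites that can feasibly serve all demand totals ≥ 206 even under its best assignment. Minimum: 196.

196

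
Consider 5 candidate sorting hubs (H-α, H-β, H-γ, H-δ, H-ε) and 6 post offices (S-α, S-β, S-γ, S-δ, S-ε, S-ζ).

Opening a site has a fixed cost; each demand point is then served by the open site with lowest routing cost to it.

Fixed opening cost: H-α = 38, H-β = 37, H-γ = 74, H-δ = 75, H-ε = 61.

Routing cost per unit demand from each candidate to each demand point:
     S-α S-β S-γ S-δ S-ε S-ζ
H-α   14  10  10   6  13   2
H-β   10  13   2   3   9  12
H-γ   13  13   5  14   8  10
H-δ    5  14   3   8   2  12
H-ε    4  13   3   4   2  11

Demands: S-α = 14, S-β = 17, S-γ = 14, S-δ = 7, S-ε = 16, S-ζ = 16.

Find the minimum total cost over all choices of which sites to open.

Open {H-α, H-ε}: assign each demand point to its cheapest open site.
  S-α→H-ε 14×4=56, S-β→H-α 17×10=170, S-γ→H-ε 14×3=42, S-δ→H-ε 7×4=28, S-ε→H-ε 16×2=32, S-ζ→H-α 16×2=32
  routing cost 360, fixed 99 → total 459.
Compare {H-α, H-β, H-ε}: routing cost 339 + fixed 136 = 475.
Compare {H-α, H-δ}: routing cost 388 + fixed 113 = 501.
Compare {H-α, H-β, H-δ}: routing cost 353 + fixed 150 = 503.
All other subsets cost ≥ 475. Minimum total cost: 459.

459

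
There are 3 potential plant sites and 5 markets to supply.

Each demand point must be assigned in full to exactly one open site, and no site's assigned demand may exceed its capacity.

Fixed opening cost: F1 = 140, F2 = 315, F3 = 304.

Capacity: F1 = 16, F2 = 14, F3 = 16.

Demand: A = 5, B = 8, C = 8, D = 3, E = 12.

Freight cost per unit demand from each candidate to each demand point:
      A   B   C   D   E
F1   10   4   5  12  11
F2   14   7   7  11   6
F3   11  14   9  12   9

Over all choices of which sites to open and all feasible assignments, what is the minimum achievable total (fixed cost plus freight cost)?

994

Open {F1, F2, F3}; cheapest assignment that respects the capacities:
  F1 (cap 16, load 16): B, C — cost 8×4 + 8×5 = 72
  F2 (cap 14, load 12): E — cost 12×6 = 72
  F3 (cap 16, load 8): A, D — cost 5×11 + 3×12 = 91
  Shipping 235, fixed 759 → total 994.
  Any other capacity-feasible assignment to {F1, F2, F3} ships for at least 235.
Total demand is 36 and no other set of sites has combined capacity ≥ 36, so {F1, F2, F3} is the only feasible choice of open sites. Minimum: 994.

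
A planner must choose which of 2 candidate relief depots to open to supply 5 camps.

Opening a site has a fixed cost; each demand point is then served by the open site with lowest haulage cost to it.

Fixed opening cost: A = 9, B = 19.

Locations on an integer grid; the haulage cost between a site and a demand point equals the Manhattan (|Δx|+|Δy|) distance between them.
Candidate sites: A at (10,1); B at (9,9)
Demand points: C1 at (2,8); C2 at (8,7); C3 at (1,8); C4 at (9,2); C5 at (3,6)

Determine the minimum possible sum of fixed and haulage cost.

55

Open {B}: assign each demand point to its cheapest open site.
  C1→B 8, C2→B 3, C3→B 9, C4→B 7, C5→B 9
  haulage cost 36, fixed 19 → total 55.
Compare {A, B}: haulage cost 31 + fixed 28 = 59.
Compare {A}: haulage cost 53 + fixed 9 = 62.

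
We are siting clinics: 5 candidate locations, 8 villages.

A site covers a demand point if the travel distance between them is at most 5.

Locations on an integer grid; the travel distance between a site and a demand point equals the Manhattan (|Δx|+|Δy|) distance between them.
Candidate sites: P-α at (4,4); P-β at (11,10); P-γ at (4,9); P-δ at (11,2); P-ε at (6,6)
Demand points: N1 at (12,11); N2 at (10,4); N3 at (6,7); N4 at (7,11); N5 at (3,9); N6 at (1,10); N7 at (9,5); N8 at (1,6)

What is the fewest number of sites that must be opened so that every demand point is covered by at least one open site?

Coverage sets (demand points within 5 of each site):
  P-α: {N3, N8}
  P-β: {N1, N4}
  P-γ: {N3, N4, N5, N6}
  P-δ: {N2, N7}
  P-ε: {N3, N7, N8}
No 3 sites suffice: every size-3 union leaves at least one demand point uncovered.
But {P-α, P-β, P-γ, P-δ} covers everything, so the minimum is 4.

4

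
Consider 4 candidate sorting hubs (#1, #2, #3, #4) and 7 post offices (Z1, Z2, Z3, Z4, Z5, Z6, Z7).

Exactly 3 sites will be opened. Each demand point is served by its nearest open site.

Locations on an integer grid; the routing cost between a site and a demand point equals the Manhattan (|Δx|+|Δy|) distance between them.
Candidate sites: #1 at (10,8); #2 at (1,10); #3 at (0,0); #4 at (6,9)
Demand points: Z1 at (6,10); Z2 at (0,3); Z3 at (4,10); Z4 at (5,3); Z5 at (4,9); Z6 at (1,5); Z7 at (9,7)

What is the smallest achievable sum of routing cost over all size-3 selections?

24

Open {#1, #3, #4}.
  Z1→#4 1, Z2→#3 3, Z3→#4 3, Z4→#4 7, Z5→#4 2, Z6→#3 6, Z7→#1 2  ⇒ total 24.
Compare {#2, #3, #4}: total 26.
Compare {#1, #2, #4}: total 28.
No size-3 selection does better; minimum is 24.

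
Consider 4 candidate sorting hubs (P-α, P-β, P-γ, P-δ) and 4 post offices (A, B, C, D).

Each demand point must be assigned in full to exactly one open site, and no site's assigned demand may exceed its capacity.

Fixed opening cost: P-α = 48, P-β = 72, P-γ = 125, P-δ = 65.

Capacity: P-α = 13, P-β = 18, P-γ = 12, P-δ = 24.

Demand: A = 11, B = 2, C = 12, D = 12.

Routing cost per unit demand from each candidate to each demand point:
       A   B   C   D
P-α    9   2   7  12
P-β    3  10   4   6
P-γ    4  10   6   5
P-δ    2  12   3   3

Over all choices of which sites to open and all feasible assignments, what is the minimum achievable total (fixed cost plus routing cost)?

Open {P-β, P-δ}; cheapest assignment that respects the capacities:
  P-β (cap 18, load 13): A, B — cost 11×3 + 2×10 = 53
  P-δ (cap 24, load 24): C, D — cost 12×3 + 12×3 = 72
  Shipping 125, fixed 137 → total 262.
  Any other capacity-feasible assignment to {P-β, P-δ} ships for at least 125.
Compare {P-α, P-δ}: its best feasible assignment gives total 288.
Compare {P-α, P-β, P-δ}: its best feasible assignment gives total 294.
Every other set of open sites that can feasibly serve all demand totals ≥ 288 even under its best assignment. Minimum: 262.

262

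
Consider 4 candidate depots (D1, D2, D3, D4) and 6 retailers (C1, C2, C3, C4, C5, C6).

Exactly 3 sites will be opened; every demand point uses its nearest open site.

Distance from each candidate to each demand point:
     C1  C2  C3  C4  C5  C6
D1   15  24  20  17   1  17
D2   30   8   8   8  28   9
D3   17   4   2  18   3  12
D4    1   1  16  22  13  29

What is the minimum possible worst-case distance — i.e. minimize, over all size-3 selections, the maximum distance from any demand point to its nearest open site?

Open {D1, D2, D4}.
  Farthest demand point is C6 at distance 9 (to D2); all others are ≤ 9.
With {D2, D3, D4} the worst case is 9.
With {D1, D2, D3} the worst case is 15.
No size-3 selection achieves below 9.

9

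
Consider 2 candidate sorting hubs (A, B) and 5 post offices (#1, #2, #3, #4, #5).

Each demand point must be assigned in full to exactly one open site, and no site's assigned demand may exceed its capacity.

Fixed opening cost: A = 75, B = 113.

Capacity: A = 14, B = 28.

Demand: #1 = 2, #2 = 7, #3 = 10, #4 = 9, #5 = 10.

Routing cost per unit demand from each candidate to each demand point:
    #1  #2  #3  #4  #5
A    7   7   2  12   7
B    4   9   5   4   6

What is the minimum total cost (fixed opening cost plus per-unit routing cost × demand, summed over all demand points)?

Open {A, B}; cheapest assignment that respects the capacities:
  A (cap 14, load 10): #3 — cost 10×2 = 20
  B (cap 28, load 28): #1, #2, #4, #5 — cost 2×4 + 7×9 + 9×4 + 10×6 = 167
  Shipping 187, fixed 188 → total 375.
  Any other capacity-feasible assignment to {A, B} ships for at least 187.
Total demand is 38 and no other set of sites has combined capacity ≥ 38, so {A, B} is the only feasible choice of open sites. Minimum: 375.

375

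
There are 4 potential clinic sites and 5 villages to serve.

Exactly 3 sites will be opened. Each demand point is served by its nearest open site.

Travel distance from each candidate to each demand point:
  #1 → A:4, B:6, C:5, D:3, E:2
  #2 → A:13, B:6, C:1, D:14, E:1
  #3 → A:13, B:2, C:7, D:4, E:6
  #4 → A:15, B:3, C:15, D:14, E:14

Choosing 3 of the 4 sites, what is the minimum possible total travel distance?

11

Open {#1, #2, #3}.
  A→#1 4, B→#3 2, C→#2 1, D→#1 3, E→#2 1  ⇒ total 11.
Compare {#1, #2, #4}: total 12.
Compare {#1, #3, #4}: total 16.
No size-3 selection does better; minimum is 11.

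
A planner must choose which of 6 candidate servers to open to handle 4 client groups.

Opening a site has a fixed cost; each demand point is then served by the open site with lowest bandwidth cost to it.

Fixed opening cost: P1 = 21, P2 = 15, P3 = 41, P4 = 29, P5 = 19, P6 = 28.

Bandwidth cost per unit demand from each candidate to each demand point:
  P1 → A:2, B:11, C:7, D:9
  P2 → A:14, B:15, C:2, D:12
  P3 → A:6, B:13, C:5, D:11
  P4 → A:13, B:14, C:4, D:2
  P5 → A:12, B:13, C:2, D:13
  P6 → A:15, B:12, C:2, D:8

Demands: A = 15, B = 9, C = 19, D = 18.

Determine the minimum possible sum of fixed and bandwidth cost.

268

Open {P1, P2, P4}: assign each demand point to its cheapest open site.
  A→P1 15×2=30, B→P1 9×11=99, C→P2 19×2=38, D→P4 18×2=36
  bandwidth cost 203, fixed 65 → total 268.
Compare {P1, P4, P5}: bandwidth cost 203 + fixed 69 = 272.
Compare {P1, P4, P6}: bandwidth cost 203 + fixed 78 = 281.
Compare {P1, P2, P4, P5}: bandwidth cost 203 + fixed 84 = 287.
All other subsets cost ≥ 272. Minimum total cost: 268.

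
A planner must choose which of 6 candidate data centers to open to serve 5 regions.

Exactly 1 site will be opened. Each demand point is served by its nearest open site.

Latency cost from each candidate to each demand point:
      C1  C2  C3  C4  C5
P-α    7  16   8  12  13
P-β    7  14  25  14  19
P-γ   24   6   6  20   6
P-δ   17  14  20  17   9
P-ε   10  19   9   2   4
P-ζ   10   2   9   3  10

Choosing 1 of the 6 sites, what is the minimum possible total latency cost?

34

Open {P-ζ}.
  C1→P-ζ 10, C2→P-ζ 2, C3→P-ζ 9, C4→P-ζ 3, C5→P-ζ 10  ⇒ total 34.
Compare {P-ε}: total 44.
Compare {P-α}: total 56.
No size-1 selection does better; minimum is 34.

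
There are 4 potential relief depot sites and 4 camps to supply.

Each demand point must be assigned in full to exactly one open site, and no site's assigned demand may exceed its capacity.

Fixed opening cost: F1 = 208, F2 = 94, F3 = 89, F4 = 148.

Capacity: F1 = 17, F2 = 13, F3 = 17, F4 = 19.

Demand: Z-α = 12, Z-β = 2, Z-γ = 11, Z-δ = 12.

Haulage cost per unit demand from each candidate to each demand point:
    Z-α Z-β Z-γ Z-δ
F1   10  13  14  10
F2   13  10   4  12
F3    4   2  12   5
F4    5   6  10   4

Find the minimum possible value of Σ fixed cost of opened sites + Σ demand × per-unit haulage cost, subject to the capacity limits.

475

Open {F2, F3, F4}; cheapest assignment that respects the capacities:
  F2 (cap 13, load 11): Z-γ — cost 11×4 = 44
  F3 (cap 17, load 14): Z-α, Z-β — cost 12×4 + 2×2 = 52
  F4 (cap 19, load 12): Z-δ — cost 12×4 = 48
  Shipping 144, fixed 331 → total 475.
  Any other capacity-feasible assignment to {F2, F3, F4} ships for at least 144.
Compare {F1, F2, F3}: its best feasible assignment gives total 607.
Compare {F1, F2, F4}: its best feasible assignment gives total 674.
Every other set of open sites that can feasibly serve all demand totals ≥ 607 even under its best assignment. Minimum: 475.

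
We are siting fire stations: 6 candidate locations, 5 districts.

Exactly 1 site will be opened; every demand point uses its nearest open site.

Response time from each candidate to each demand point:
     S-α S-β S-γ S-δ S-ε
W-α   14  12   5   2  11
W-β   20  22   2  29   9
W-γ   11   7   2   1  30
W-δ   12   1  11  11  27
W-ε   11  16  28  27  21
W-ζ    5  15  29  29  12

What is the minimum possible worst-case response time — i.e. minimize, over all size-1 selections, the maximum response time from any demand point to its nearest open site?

Open {W-α}.
  Farthest demand point is S-α at response time 14 (to W-α); all others are ≤ 14.
With {W-δ} the worst case is 27.
With {W-ε} the worst case is 28.
No size-1 selection achieves below 14.

14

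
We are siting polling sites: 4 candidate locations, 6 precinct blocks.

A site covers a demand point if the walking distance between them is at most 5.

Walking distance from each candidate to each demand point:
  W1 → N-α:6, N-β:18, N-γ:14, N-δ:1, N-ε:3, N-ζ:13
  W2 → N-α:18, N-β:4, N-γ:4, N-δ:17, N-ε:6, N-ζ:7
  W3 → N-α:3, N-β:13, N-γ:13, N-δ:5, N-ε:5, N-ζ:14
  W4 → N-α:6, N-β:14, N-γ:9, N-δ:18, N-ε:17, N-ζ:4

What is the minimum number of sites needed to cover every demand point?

Coverage sets (demand points within 5 of each site):
  W1: {N-δ, N-ε}
  W2: {N-β, N-γ}
  W3: {N-α, N-δ, N-ε}
  W4: {N-ζ}
No 2 sites suffice: every size-2 union leaves at least one demand point uncovered.
But {W2, W3, W4} covers everything, so the minimum is 3.

3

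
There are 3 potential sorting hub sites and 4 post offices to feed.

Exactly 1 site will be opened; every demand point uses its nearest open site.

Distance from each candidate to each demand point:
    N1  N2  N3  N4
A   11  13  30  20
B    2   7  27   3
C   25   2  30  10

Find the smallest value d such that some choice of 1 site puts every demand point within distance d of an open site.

Open {B}.
  Farthest demand point is N3 at distance 27 (to B); all others are ≤ 27.
With {A} the worst case is 30.
With {C} the worst case is 30.
No size-1 selection achieves below 27.

27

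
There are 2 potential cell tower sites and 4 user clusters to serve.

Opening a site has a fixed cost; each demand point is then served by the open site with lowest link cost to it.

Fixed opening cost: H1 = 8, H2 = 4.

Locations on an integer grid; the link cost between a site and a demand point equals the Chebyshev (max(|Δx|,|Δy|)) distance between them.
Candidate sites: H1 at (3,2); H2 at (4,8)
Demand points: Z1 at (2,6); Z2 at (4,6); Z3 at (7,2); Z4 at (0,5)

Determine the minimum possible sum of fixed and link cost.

18

Open {H2}: assign each demand point to its cheapest open site.
  Z1→H2 2, Z2→H2 2, Z3→H2 6, Z4→H2 4
  link cost 14, fixed 4 → total 18.
Compare {H1}: link cost 15 + fixed 8 = 23.
Compare {H1, H2}: link cost 11 + fixed 12 = 23.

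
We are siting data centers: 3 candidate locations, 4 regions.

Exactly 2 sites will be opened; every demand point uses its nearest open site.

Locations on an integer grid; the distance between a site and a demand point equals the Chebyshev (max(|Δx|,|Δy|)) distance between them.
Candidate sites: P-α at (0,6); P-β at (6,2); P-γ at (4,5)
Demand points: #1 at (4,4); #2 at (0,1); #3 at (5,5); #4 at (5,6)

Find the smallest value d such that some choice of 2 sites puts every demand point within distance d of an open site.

4

Open {P-α, P-γ}.
  Farthest demand point is #2 at distance 4 (to P-γ); all others are ≤ 4.
With {P-β, P-γ} the worst case is 4.
With {P-α, P-β} the worst case is 5.
No size-2 selection achieves below 4.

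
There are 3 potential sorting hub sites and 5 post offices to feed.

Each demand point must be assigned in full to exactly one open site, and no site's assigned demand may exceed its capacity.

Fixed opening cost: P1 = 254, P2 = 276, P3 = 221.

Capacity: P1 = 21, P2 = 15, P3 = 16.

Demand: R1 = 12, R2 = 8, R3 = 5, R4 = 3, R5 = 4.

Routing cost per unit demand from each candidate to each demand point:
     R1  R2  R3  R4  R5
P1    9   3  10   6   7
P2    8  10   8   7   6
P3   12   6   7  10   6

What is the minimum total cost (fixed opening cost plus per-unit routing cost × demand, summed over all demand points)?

696

Open {P1, P3}; cheapest assignment that respects the capacities:
  P1 (cap 21, load 20): R1, R2 — cost 12×9 + 8×3 = 132
  P3 (cap 16, load 12): R3, R4, R5 — cost 5×7 + 3×10 + 4×6 = 89
  Shipping 221, fixed 475 → total 696.
  Any other capacity-feasible assignment to {P1, P3} ships for at least 221.
Compare {P1, P2}: its best feasible assignment gives total 746.
Compare {P1, P2, P3}: its best feasible assignment gives total 948.
Every other set of open sites that can feasibly serve all demand totals ≥ 746 even under its best assignment. Minimum: 696.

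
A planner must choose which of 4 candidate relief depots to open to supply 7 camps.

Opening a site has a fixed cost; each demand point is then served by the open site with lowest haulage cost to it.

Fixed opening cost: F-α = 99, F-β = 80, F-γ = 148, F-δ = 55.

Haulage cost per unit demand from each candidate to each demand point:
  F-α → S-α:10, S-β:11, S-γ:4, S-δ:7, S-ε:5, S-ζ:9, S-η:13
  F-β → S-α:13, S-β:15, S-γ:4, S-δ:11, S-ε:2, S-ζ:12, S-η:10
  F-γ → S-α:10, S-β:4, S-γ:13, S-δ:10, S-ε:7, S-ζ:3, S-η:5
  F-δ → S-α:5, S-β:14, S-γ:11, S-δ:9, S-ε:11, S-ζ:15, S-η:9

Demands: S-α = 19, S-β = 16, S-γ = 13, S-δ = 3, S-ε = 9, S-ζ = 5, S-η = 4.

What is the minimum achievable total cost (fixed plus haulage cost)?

Open {F-β, F-γ, F-δ}: assign each demand point to its cheapest open site.
  S-α→F-δ 19×5=95, S-β→F-γ 16×4=64, S-γ→F-β 13×4=52, S-δ→F-δ 3×9=27, S-ε→F-β 9×2=18, S-ζ→F-γ 5×3=15, S-η→F-γ 4×5=20
  haulage cost 291, fixed 283 → total 574.
Compare {F-α, F-γ, F-δ}: haulage cost 312 + fixed 302 = 614.
Compare {F-β, F-γ}: haulage cost 389 + fixed 228 = 617.
Compare {F-α, F-δ}: haulage cost 470 + fixed 154 = 624.
All other subsets cost ≥ 614. Minimum total cost: 574.

574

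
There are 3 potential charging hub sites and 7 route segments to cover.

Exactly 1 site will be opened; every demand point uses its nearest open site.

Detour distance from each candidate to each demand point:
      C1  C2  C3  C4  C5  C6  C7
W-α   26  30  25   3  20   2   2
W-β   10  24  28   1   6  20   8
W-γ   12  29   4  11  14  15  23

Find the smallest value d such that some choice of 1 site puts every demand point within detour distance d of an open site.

Open {W-β}.
  Farthest demand point is C3 at detour distance 28 (to W-β); all others are ≤ 28.
With {W-γ} the worst case is 29.
With {W-α} the worst case is 30.
No size-1 selection achieves below 28.

28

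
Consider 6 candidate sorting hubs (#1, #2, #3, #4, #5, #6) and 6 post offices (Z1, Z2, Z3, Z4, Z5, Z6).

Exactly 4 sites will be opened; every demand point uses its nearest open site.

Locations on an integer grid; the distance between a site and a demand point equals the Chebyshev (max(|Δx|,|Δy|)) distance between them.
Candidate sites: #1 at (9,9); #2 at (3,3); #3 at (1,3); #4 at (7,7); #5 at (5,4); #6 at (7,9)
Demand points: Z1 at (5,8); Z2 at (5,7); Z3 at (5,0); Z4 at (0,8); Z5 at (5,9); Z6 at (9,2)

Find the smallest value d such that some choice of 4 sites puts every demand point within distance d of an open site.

Open {#1, #2, #3, #4}.
  Farthest demand point is Z4 at distance 5 (to #2); all others are ≤ 5.
With {#1, #2, #3, #5} the worst case is 5.
With {#1, #2, #4, #5} the worst case is 5.
No size-4 selection achieves below 5.

5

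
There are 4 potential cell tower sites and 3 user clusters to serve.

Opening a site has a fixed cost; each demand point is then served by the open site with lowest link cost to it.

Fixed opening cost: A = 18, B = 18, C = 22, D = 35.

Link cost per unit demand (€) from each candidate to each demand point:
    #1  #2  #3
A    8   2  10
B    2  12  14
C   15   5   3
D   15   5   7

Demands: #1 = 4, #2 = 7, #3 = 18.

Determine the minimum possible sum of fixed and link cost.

Open {A, B, C}: assign each demand point to its cheapest open site.
  #1→B 4×2=8, #2→A 7×2=14, #3→C 18×3=54
  link cost 76, fixed 58 → total 134.
Compare {B, C}: link cost 97 + fixed 40 = 137.
Compare {A, C}: link cost 100 + fixed 40 = 140.
Compare {A, B, C, D}: link cost 76 + fixed 93 = 169.
All other subsets cost ≥ 137. Minimum total cost: 134.

134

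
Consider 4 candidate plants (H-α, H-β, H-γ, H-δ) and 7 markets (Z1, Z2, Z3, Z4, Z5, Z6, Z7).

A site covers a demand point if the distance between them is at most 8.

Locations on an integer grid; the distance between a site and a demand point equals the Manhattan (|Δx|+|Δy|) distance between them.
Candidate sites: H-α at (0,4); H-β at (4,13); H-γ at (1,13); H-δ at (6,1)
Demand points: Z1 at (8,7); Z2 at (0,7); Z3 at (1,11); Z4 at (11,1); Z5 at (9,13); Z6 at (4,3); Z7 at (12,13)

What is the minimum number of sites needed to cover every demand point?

3

Coverage sets (demand points within 8 of each site):
  H-α: {Z2, Z3, Z6}
  H-β: {Z3, Z5, Z7}
  H-γ: {Z2, Z3, Z5}
  H-δ: {Z1, Z4, Z6}
No 2 sites suffice: every size-2 union leaves at least one demand point uncovered.
But {H-α, H-β, H-δ} covers everything, so the minimum is 3.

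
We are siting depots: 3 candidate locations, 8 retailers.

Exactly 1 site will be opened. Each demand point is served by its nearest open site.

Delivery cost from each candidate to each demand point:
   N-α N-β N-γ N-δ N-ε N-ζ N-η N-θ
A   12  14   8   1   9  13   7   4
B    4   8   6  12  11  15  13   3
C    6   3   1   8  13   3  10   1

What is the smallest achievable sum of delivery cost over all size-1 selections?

45

Open {C}.
  N-α→C 6, N-β→C 3, N-γ→C 1, N-δ→C 8, N-ε→C 13, N-ζ→C 3, N-η→C 10, N-θ→C 1  ⇒ total 45.
Compare {A}: total 68.
Compare {B}: total 72.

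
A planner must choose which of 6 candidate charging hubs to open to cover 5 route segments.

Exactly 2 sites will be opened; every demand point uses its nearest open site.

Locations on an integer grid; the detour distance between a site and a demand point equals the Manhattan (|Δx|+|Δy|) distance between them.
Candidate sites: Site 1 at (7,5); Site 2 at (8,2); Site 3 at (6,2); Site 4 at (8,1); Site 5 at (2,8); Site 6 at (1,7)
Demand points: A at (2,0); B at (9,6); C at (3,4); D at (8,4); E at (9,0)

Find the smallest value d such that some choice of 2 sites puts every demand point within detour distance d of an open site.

Open {Site 1, Site 3}.
  Farthest demand point is A at detour distance 6 (to Site 3); all others are ≤ 6.
With {Site 2, Site 3} the worst case is 6.
With {Site 3, Site 4} the worst case is 6.
No size-2 selection achieves below 6.

6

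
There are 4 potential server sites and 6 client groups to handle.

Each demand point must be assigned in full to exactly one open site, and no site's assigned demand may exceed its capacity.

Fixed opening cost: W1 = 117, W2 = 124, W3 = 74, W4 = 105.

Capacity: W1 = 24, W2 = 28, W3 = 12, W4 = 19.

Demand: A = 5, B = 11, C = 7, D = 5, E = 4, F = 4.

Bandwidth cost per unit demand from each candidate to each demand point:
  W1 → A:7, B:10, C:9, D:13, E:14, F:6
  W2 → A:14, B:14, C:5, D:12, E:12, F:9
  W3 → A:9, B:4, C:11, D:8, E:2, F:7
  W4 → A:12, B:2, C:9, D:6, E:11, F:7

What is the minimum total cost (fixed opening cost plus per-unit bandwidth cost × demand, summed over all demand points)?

Open {W1, W4}; cheapest assignment that respects the capacities:
  W1 (cap 24, load 20): A, C, E, F — cost 5×7 + 7×9 + 4×14 + 4×6 = 178
  W4 (cap 19, load 16): B, D — cost 11×2 + 5×6 = 52
  Shipping 230, fixed 222 → total 452.
  Any other capacity-feasible assignment to {W1, W4} ships for at least 230.
Compare {W2, W4}: its best feasible assignment gives total 470.
Compare {W1, W3, W4}: its best feasible assignment gives total 478.
Every other set of open sites that can feasibly serve all demand totals ≥ 470 even under its best assignment. Minimum: 452.

452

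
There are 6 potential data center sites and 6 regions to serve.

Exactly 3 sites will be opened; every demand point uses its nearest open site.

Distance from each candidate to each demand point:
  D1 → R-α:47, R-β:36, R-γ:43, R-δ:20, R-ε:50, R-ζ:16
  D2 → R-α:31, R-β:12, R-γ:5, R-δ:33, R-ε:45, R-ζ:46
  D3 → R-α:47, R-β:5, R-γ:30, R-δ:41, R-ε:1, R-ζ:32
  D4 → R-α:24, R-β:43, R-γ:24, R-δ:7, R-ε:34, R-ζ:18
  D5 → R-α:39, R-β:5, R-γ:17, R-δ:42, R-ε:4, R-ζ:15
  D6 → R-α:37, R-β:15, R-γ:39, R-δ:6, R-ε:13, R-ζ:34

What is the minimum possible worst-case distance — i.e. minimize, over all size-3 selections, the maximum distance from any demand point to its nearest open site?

Open {D1, D3, D4}.
  Farthest demand point is R-α at distance 24 (to D4); all others are ≤ 24.
With {D1, D4, D5} the worst case is 24.
With {D1, D4, D6} the worst case is 24.
No size-3 selection achieves below 24.

24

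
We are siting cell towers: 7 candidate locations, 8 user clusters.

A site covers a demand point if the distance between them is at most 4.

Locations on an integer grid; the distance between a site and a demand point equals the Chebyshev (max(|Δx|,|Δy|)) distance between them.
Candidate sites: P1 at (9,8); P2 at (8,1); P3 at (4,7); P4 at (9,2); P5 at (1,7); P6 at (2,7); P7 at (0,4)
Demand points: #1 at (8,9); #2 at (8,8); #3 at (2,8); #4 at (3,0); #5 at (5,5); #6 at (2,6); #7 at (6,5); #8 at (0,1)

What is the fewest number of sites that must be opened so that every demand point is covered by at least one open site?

Coverage sets (demand points within 4 of each site):
  P1: {#1, #2, #5, #7}
  P2: {#5, #7}
  P3: {#1, #2, #3, #5, #6, #7}
  P4: {#5, #7}
  P5: {#3, #5, #6}
  P6: {#3, #5, #6, #7}
  P7: {#3, #4, #6, #8}
No single site covers all 8 demand points.
But {P1, P7} covers everything, so the minimum is 2.

2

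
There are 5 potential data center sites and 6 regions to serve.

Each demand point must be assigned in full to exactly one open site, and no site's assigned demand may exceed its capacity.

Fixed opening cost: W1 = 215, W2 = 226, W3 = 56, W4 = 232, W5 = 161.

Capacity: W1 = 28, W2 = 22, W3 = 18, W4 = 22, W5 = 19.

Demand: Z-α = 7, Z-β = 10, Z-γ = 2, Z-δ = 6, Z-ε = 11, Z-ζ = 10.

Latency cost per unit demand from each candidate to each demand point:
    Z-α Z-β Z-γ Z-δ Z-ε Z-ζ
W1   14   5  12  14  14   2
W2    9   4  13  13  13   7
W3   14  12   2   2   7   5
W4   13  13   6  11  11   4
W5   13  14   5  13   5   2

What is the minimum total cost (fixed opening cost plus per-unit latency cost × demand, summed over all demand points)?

Open {W1, W3}; cheapest assignment that respects the capacities:
  W1 (cap 28, load 28): Z-β, Z-γ, Z-δ, Z-ζ — cost 10×5 + 2×12 + 6×14 + 10×2 = 178
  W3 (cap 18, load 18): Z-α, Z-ε — cost 7×14 + 11×7 = 175
  Shipping 353, fixed 271 → total 624.
  Any other capacity-feasible assignment to {W1, W3} ships for at least 353.
Compare {W1, W3, W5}: its best feasible assignment gives total 664.
Compare {W2, W3, W5}: its best feasible assignment gives total 665.
Every other set of open sites that can feasibly serve all demand totals ≥ 664 even under its best assignment. Minimum: 624.

624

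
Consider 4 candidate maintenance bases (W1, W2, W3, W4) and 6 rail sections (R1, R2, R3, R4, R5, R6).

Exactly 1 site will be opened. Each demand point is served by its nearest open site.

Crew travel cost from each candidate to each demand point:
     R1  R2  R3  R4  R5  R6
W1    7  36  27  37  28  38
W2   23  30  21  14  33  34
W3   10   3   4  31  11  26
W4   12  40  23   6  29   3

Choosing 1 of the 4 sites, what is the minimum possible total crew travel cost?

85

Open {W3}.
  R1→W3 10, R2→W3 3, R3→W3 4, R4→W3 31, R5→W3 11, R6→W3 26  ⇒ total 85.
Compare {W4}: total 113.
Compare {W2}: total 155.
No size-1 selection does better; minimum is 85.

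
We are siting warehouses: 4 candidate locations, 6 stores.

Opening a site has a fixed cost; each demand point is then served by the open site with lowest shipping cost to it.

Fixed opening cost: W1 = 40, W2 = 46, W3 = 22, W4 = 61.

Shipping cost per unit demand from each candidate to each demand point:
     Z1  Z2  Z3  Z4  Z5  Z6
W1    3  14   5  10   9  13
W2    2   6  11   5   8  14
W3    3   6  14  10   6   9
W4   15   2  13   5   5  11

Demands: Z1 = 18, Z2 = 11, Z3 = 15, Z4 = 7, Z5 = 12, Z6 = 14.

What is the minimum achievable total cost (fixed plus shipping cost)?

Open {W1, W3, W4}: assign each demand point to its cheapest open site.
  Z1→W1 18×3=54, Z2→W4 11×2=22, Z3→W1 15×5=75, Z4→W4 7×5=35, Z5→W4 12×5=60, Z6→W3 14×9=126
  shipping cost 372, fixed 123 → total 495.
Compare {W1, W4}: shipping cost 400 + fixed 101 = 501.
Compare {W1, W2, W3}: shipping cost 410 + fixed 108 = 518.
Compare {W1, W2, W3, W4}: shipping cost 354 + fixed 169 = 523.
All other subsets cost ≥ 501. Minimum total cost: 495.

495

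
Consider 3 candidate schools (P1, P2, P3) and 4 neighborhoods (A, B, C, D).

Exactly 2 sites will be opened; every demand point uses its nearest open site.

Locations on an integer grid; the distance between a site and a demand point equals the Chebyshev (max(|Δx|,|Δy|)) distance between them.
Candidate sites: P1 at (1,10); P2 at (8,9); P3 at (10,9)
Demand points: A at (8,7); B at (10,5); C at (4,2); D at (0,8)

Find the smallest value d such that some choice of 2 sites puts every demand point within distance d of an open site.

Open {P1, P2}.
  Farthest demand point is C at distance 7 (to P2); all others are ≤ 7.
With {P1, P3} the worst case is 7.
With {P2, P3} the worst case is 8.
No size-2 selection achieves below 7.

7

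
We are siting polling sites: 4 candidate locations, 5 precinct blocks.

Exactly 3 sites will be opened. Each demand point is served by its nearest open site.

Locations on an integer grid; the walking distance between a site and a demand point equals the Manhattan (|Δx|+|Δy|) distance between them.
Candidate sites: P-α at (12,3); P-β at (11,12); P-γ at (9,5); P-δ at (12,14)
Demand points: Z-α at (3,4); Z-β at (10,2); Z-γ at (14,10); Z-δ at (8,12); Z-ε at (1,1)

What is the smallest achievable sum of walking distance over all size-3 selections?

30

Open {P-α, P-β, P-γ}.
  Z-α→P-γ 7, Z-β→P-α 3, Z-γ→P-β 5, Z-δ→P-β 3, Z-ε→P-γ 12  ⇒ total 30.
Compare {P-β, P-γ, P-δ}: total 31.
Compare {P-α, P-β, P-δ}: total 34.
No size-3 selection does better; minimum is 30.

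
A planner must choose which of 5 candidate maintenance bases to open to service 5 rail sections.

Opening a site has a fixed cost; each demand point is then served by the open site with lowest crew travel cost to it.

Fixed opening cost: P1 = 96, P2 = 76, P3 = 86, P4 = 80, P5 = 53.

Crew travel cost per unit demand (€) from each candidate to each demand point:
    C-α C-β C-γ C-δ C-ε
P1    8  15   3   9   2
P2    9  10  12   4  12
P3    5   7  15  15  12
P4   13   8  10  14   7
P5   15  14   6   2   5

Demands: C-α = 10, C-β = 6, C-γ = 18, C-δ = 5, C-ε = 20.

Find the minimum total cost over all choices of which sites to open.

405

Open {P1}: assign each demand point to its cheapest open site.
  C-α→P1 10×8=80, C-β→P1 6×15=90, C-γ→P1 18×3=54, C-δ→P1 5×9=45, C-ε→P1 20×2=40
  crew travel cost 309, fixed 96 → total 405.
Compare {P1, P3}: crew travel cost 231 + fixed 182 = 413.
Compare {P1, P5}: crew travel cost 268 + fixed 149 = 417.
Compare {P1, P2}: crew travel cost 254 + fixed 172 = 426.
All other subsets cost ≥ 413. Minimum total cost: 405.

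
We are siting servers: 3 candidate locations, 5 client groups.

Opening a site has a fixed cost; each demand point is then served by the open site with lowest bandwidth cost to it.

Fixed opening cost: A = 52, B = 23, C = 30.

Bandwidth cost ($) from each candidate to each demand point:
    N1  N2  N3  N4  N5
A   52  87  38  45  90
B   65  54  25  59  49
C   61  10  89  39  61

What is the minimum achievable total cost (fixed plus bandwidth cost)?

Open {B, C}: assign each demand point to its cheapest open site.
  N1→C 61, N2→C 10, N3→B 25, N4→C 39, N5→B 49
  bandwidth cost 184, fixed 53 → total 237.
Compare {B}: bandwidth cost 252 + fixed 23 = 275.
Compare {A, B, C}: bandwidth cost 175 + fixed 105 = 280.
Compare {A, C}: bandwidth cost 200 + fixed 82 = 282.
All other subsets cost ≥ 275. Minimum total cost: 237.

237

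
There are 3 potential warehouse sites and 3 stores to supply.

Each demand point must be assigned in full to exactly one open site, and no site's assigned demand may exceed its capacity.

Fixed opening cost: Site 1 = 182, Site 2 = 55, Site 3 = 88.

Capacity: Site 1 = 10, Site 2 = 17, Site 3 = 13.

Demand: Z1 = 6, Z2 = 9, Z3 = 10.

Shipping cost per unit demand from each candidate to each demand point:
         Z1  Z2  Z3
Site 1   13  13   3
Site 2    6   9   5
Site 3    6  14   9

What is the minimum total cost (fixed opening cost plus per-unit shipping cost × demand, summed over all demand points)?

Open {Site 2, Site 3}; cheapest assignment that respects the capacities:
  Site 2 (cap 17, load 15): Z1, Z2 — cost 6×6 + 9×9 = 117
  Site 3 (cap 13, load 10): Z3 — cost 10×9 = 90
  Shipping 207, fixed 143 → total 350.
  Any other capacity-feasible assignment to {Site 2, Site 3} ships for at least 207.
Compare {Site 1, Site 2}: its best feasible assignment gives total 384.
Compare {Site 1, Site 2, Site 3}: its best feasible assignment gives total 472.
Every other set of open sites that can feasibly serve all demand totals ≥ 384 even under its best assignment. Minimum: 350.

350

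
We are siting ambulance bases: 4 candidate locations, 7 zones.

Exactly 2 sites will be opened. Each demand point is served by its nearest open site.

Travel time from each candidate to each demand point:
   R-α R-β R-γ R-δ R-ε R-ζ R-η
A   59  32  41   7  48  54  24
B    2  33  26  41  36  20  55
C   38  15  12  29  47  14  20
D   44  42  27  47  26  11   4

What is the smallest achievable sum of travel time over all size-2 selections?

Open {B, C}.
  R-α→B 2, R-β→C 15, R-γ→C 12, R-δ→C 29, R-ε→B 36, R-ζ→C 14, R-η→C 20  ⇒ total 128.
Compare {C, D}: total 135.
Compare {B, D}: total 143.
No size-2 selection does better; minimum is 128.

128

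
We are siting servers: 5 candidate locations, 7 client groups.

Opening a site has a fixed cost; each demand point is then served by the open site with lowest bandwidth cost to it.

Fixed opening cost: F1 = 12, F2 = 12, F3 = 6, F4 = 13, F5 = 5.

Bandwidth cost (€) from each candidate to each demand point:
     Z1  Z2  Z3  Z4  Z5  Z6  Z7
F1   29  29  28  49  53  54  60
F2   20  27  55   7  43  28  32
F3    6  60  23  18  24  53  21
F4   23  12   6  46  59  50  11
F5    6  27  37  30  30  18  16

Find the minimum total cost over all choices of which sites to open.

119

Open {F3, F4, F5}: assign each demand point to its cheapest open site.
  Z1→F3 6, Z2→F4 12, Z3→F4 6, Z4→F3 18, Z5→F3 24, Z6→F5 18, Z7→F4 11
  bandwidth cost 95, fixed 24 → total 119.
Compare {F2, F4, F5}: bandwidth cost 90 + fixed 30 = 120.
Compare {F2, F3, F4, F5}: bandwidth cost 84 + fixed 36 = 120.
Compare {F2, F3, F4}: bandwidth cost 94 + fixed 31 = 125.
All other subsets cost ≥ 120. Minimum total cost: 119.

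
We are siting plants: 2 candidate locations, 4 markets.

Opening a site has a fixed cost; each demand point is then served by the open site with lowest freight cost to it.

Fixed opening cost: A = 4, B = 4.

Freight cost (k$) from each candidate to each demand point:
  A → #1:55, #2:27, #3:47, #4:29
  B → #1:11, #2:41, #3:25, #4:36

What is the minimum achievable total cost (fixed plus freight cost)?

Open {A, B}: assign each demand point to its cheapest open site.
  #1→B 11, #2→A 27, #3→B 25, #4→A 29
  freight cost 92, fixed 8 → total 100.
Compare {B}: freight cost 113 + fixed 4 = 117.
Compare {A}: freight cost 158 + fixed 4 = 162.

100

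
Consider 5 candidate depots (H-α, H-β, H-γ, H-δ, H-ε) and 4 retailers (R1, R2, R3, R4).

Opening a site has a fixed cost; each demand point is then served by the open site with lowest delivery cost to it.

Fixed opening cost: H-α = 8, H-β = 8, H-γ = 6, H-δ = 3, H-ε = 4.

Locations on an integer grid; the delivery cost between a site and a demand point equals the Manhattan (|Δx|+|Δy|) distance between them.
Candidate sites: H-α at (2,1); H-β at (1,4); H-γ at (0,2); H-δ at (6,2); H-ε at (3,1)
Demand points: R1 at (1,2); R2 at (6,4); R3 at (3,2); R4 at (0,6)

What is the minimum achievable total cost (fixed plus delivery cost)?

19

Open {H-γ, H-δ}: assign each demand point to its cheapest open site.
  R1→H-γ 1, R2→H-δ 2, R3→H-γ 3, R4→H-γ 4
  delivery cost 10, fixed 9 → total 19.
Compare {H-β, H-δ}: delivery cost 10 + fixed 11 = 21.
Compare {H-δ, H-ε}: delivery cost 14 + fixed 7 = 21.
Compare {H-γ, H-δ, H-ε}: delivery cost 8 + fixed 13 = 21.
All other subsets cost ≥ 21. Minimum total cost: 19.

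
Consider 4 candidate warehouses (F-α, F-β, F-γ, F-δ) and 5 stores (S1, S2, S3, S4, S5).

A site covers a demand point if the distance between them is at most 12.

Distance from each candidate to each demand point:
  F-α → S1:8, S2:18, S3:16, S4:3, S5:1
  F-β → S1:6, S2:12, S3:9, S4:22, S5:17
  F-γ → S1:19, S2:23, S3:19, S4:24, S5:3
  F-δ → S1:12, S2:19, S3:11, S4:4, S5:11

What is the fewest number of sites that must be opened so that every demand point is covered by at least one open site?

2

Coverage sets (demand points within 12 of each site):
  F-α: {S1, S4, S5}
  F-β: {S1, S2, S3}
  F-γ: {S5}
  F-δ: {S1, S3, S4, S5}
No single site covers all 5 demand points.
But {F-α, F-β} covers everything, so the minimum is 2.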